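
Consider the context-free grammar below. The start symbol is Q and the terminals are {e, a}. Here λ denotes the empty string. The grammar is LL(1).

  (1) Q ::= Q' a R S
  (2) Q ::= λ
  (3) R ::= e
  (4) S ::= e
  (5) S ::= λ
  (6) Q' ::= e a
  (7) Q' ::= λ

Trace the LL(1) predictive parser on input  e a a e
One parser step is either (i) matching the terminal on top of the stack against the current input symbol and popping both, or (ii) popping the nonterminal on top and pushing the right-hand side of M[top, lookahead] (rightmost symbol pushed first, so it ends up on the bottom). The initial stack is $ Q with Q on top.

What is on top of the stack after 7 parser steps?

S

step 1: stack=$ Q  input=e a a e $  — expand Q ::= Q' a R S
step 2: stack=$ S R a Q'  input=e a a e $  — expand Q' ::= e a
step 3: stack=$ S R a a e  input=e a a e $  — match e
step 4: stack=$ S R a a  input=a a e $  — match a
step 5: stack=$ S R a  input=a e $  — match a
step 6: stack=$ S R  input=e $  — expand R ::= e
step 7: stack=$ S e  input=e $  — match e
Stack after step 7: $ S (top = S).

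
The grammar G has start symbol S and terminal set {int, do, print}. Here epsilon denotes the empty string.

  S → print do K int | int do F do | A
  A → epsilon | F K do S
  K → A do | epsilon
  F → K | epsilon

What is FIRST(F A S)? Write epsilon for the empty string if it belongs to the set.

FIRST(S): from S→print do K int we get {print}; from S→int do F do we get {int}; from S→A we get {epsilon, do}. So FIRST(S) = {epsilon, do, int, print}.
FIRST(A): from A→epsilon we get {epsilon}; from A→F K do S we get {do}. So FIRST(A) = {epsilon, do}.
FIRST(K): from K→A do we get {do}; from K→epsilon we get {epsilon}. So FIRST(K) = {epsilon, do}.
FIRST(F): from F→K we get {epsilon, do}; from F→epsilon we get {epsilon}. So FIRST(F) = {epsilon, do}.
FIRST(F A S): take FIRST of each symbol in turn, carrying on past any symbol whose FIRST contains epsilon; result {epsilon, do, int, print}.

{epsilon, do, int, print}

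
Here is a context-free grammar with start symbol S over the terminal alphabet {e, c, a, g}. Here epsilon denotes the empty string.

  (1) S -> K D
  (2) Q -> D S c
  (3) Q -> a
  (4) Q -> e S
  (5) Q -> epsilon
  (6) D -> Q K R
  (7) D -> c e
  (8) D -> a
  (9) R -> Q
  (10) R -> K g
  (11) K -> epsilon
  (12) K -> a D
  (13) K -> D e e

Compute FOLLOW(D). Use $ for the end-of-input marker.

{$, a, c, e, g}

FIRST(S) = {epsilon, a, c, e, g}  (via K D)
FIRST(Q) = {epsilon, a, c, e, g}  (via D S c)
FIRST(D) = {epsilon, a, c, e, g}  (via Q K R)
FIRST(K) = {epsilon, a, c, e, g}  (via D e e)
FIRST(R) = {epsilon, a, c, e, g}  (via Q, K g)
FOLLOW(S) includes $ since S is the start symbol.
FOLLOW(S): in Q->D S c, S is followed by c with FIRST {c}; in Q->e S, the suffix after S is empty, so FOLLOW(S) ⊇ FOLLOW(Q) = {$, a, c, e, g}. Thus FOLLOW(S) = {$, a, c, e, g}.
FOLLOW(Q): in D->Q K R, Q is followed by K R with FIRST {epsilon, a, c, e, g}; in D->Q K R, the suffix after Q is nullable, so FOLLOW(Q) ⊇ FOLLOW(D) = {$, a, c, e, g}; in R->Q, the suffix after Q is empty, so FOLLOW(Q) ⊇ FOLLOW(R) = {$, a, c, e, g}. Thus FOLLOW(Q) = {$, a, c, e, g}.
FOLLOW(D): in S->K D, the suffix after D is empty, so FOLLOW(D) ⊇ FOLLOW(S) = {$, a, c, e, g}; in Q->D S c, D is followed by S c with FIRST {a, c, e, g}; in K->a D, the suffix after D is empty, so FOLLOW(D) ⊇ FOLLOW(K) = {$, a, c, e, g}; in K->D e e, D is followed by e e with FIRST {e}. Thus FOLLOW(D) = {$, a, c, e, g}.
FOLLOW(R): in D->Q K R, the suffix after R is empty, so FOLLOW(R) ⊇ FOLLOW(D) = {$, a, c, e, g}. Thus FOLLOW(R) = {$, a, c, e, g}.
FOLLOW(K): in S->K D, K is followed by D with FIRST {epsilon, a, c, e, g}; in S->K D, the suffix after K is nullable, so FOLLOW(K) ⊇ FOLLOW(S) = {$, a, c, e, g}; in D->Q K R, K is followed by R with FIRST {epsilon, a, c, e, g}; in D->Q K R, the suffix after K is nullable, so FOLLOW(K) ⊇ FOLLOW(D) = {$, a, c, e, g}; in R->K g, K is followed by g with FIRST {g}. Thus FOLLOW(K) = {$, a, c, e, g}.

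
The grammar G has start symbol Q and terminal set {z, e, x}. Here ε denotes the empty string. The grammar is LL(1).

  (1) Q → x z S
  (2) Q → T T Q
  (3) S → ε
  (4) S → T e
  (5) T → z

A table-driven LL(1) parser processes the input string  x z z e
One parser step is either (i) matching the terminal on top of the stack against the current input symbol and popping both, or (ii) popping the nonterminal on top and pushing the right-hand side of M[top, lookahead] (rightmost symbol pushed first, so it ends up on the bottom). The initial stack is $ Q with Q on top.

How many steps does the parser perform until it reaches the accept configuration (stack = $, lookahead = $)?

step 1: stack=$ Q  input=x z z e $  — expand Q → x z S
step 2: stack=$ S z x  input=x z z e $  — match x
step 3: stack=$ S z  input=z z e $  — match z
step 4: stack=$ S  input=z e $  — expand S → T e
step 5: stack=$ e T  input=z e $  — expand T → z
step 6: stack=$ e z  input=z e $  — match z
step 7: stack=$ e  input=e $  — match e
Accept reached after 7 steps.

7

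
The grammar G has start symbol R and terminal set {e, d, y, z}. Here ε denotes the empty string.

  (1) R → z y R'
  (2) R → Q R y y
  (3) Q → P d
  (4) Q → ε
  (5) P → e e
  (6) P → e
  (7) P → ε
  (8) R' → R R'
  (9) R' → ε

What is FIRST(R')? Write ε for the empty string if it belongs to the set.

FIRST(P): from P→e e we get {e}; from P→e we get {e}; from P→ε we get {ε}. So FIRST(P) = {ε, e}.
FIRST(Q): from Q→P d we get {d, e}; from Q→ε we get {ε}. So FIRST(Q) = {ε, d, e}.
FIRST(R): from R→z y R' we get {z}; from R→Q R y y we get {d, e, z}. So FIRST(R) = {d, e, z}.
FIRST(R'): from R'→R R' we get {d, e, z}; from R'→ε we get {ε}. So FIRST(R') = {ε, d, e, z}.

{ε, d, e, z}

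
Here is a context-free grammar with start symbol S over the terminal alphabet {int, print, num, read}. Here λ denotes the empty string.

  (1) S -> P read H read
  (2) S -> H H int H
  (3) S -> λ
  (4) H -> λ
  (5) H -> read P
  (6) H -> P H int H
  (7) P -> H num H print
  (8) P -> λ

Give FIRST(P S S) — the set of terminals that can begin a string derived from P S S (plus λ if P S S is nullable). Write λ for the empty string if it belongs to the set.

FIRST(S): from S->P read H read we get {int, num, read}; from S->H H int H we get {int, num, read}; from S->λ we get {λ}. So FIRST(S) = {λ, int, num, read}.
FIRST(H): from H->λ we get {λ}; from H->read P we get {read}; from H->P H int H we get {int, num, read}. So FIRST(H) = {λ, int, num, read}.
FIRST(P): from P->H num H print we get {int, num, read}; from P->λ we get {λ}. So FIRST(P) = {λ, int, num, read}.
FIRST(P S S): take FIRST of each symbol in turn, carrying on past any symbol whose FIRST contains λ; result {λ, int, num, read}.

{λ, int, num, read}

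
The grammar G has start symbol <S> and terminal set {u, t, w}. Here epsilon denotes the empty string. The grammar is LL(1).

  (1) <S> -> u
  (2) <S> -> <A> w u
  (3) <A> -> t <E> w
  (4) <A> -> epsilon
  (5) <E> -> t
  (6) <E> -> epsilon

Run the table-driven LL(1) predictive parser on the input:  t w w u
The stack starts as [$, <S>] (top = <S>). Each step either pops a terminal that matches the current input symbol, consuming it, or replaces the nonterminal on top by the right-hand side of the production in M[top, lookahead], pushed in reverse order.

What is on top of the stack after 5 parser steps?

step 1: stack=$ <S>  input=t w w u $  — expand <S> -> <A> w u
step 2: stack=$ u w <A>  input=t w w u $  — expand <A> -> t <E> w
step 3: stack=$ u w w <E> t  input=t w w u $  — match t
step 4: stack=$ u w w <E>  input=w w u $  — expand <E> -> epsilon
step 5: stack=$ u w w  input=w w u $  — match w
Stack after step 5: $ u w (top = w).

w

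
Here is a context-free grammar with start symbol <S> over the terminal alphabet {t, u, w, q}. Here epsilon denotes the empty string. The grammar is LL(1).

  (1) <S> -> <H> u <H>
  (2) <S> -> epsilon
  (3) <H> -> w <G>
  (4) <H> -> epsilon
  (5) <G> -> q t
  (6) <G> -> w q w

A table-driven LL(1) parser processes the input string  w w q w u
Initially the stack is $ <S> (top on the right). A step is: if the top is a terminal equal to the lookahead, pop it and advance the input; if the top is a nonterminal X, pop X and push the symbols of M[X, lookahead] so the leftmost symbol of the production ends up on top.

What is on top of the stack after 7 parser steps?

u

step 1: stack=$ <S>  input=w w q w u $  — expand <S> -> <H> u <H>
step 2: stack=$ <H> u <H>  input=w w q w u $  — expand <H> -> w <G>
step 3: stack=$ <H> u <G> w  input=w w q w u $  — match w
step 4: stack=$ <H> u <G>  input=w q w u $  — expand <G> -> w q w
step 5: stack=$ <H> u w q w  input=w q w u $  — match w
step 6: stack=$ <H> u w q  input=q w u $  — match q
step 7: stack=$ <H> u w  input=w u $  — match w
Stack after step 7: $ <H> u (top = u).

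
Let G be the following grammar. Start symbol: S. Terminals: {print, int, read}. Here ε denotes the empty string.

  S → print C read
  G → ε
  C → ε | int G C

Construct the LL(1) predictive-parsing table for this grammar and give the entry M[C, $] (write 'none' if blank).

FIRST(S): from S→print C read we get {print}. So FIRST(S) = {print}.
FIRST(G): from G→ε we get {ε}. So FIRST(G) = {ε}.
FIRST(C): from C→ε we get {ε}; from C→int G C we get {int}. So FIRST(C) = {ε, int}.
FOLLOW(S) includes $ since S is the start symbol.
FOLLOW(C): in S→print C read, C is followed by read with FIRST {read}; in C→int G C, the suffix after C is empty (adds nothing new). Thus FOLLOW(C) = {read}.
For C → ε: FIRST(ε) = {ε}, so it goes in M[C, t] for t ∈ {}; since ε ∈ FIRST, also for every t ∈ FOLLOW(C) = {read}.
For C → int G C: FIRST(int G C) = {int}, so it goes in M[C, t] for t ∈ {int}.
None of these place a production in M[C, $].

none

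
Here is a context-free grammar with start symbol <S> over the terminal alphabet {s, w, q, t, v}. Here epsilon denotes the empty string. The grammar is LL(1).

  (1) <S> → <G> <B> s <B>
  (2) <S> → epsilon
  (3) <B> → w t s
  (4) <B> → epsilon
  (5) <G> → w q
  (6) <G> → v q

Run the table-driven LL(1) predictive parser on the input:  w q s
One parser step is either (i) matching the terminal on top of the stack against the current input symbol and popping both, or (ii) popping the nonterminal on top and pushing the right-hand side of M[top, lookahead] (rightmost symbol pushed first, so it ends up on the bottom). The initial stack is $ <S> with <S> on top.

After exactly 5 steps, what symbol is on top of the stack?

s

step 1: stack=$ <S>  input=w q s $  — expand <S> → <G> <B> s <B>
step 2: stack=$ <B> s <B> <G>  input=w q s $  — expand <G> → w q
step 3: stack=$ <B> s <B> q w  input=w q s $  — match w
step 4: stack=$ <B> s <B> q  input=q s $  — match q
step 5: stack=$ <B> s <B>  input=s $  — expand <B> → epsilon
Stack after step 5: $ <B> s (top = s).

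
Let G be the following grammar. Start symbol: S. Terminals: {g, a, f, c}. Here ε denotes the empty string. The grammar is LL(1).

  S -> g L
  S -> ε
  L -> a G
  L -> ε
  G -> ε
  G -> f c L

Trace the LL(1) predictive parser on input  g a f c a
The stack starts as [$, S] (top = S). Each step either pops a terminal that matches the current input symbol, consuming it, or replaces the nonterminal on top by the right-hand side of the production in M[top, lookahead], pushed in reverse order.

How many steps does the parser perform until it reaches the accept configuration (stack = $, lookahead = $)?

step 1: stack=$ S  input=g a f c a $  — expand S -> g L
step 2: stack=$ L g  input=g a f c a $  — match g
step 3: stack=$ L  input=a f c a $  — expand L -> a G
step 4: stack=$ G a  input=a f c a $  — match a
step 5: stack=$ G  input=f c a $  — expand G -> f c L
step 6: stack=$ L c f  input=f c a $  — match f
step 7: stack=$ L c  input=c a $  — match c
step 8: stack=$ L  input=a $  — expand L -> a G
step 9: stack=$ G a  input=a $  — match a
step 10: stack=$ G  input=$  — expand G -> ε
Accept reached after 10 steps.

10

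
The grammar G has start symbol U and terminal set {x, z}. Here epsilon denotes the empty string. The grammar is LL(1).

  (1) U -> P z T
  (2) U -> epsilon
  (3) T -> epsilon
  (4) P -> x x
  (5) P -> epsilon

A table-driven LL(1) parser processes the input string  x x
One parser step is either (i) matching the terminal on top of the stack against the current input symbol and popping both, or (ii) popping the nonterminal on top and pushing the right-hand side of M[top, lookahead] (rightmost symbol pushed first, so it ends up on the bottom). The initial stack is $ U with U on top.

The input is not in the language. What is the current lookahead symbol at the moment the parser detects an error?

$

step 1: stack=$ U  input=x x $  — expand U -> P z T
step 2: stack=$ T z P  input=x x $  — expand P -> x x
step 3: stack=$ T z x x  input=x x $  — match x
step 4: stack=$ T z x  input=x $  — match x
step 5: stack=$ T z  input=$  — error: top is terminal z but lookahead is $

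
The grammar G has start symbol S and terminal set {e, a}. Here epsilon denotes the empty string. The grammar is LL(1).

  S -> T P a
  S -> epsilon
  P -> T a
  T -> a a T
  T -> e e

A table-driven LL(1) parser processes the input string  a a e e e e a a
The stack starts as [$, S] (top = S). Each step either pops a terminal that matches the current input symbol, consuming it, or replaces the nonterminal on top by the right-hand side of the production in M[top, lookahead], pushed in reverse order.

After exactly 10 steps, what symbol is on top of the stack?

step 1: stack=$ S  input=a a e e e e a a $  — expand S -> T P a
step 2: stack=$ a P T  input=a a e e e e a a $  — expand T -> a a T
step 3: stack=$ a P T a a  input=a a e e e e a a $  — match a
step 4: stack=$ a P T a  input=a e e e e a a $  — match a
step 5: stack=$ a P T  input=e e e e a a $  — expand T -> e e
step 6: stack=$ a P e e  input=e e e e a a $  — match e
step 7: stack=$ a P e  input=e e e a a $  — match e
step 8: stack=$ a P  input=e e a a $  — expand P -> T a
step 9: stack=$ a a T  input=e e a a $  — expand T -> e e
step 10: stack=$ a a e e  input=e e a a $  — match e
Stack after step 10: $ a a e (top = e).

e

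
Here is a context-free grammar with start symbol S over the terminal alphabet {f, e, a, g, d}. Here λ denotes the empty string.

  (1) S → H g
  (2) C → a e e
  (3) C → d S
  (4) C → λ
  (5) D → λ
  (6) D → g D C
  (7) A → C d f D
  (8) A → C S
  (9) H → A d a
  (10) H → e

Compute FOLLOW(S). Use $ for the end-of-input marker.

{$, a, d, e}

FIRST(C) = {λ, a, d}
FIRST(D) = {λ, g}
FIRST(S) = {a, d, e}  (via H g)
FIRST(A) = {a, d, e}  (via C d f D, C S)
FIRST(H) = {a, d, e}  (via A d a)
FOLLOW(S) includes $ since S is the start symbol.
FOLLOW(A): in H→A d a, A is followed by d a with FIRST {d}. Thus FOLLOW(A) = {d}.
FOLLOW(D): in D→g D C, D is followed by C with FIRST {λ, a, d}; in D→g D C, the suffix after D is nullable (adds nothing new); in A→C d f D, the suffix after D is empty, so FOLLOW(D) ⊇ FOLLOW(A) = {d}. Thus FOLLOW(D) = {a, d}.
FOLLOW(C): in D→g D C, the suffix after C is empty, so FOLLOW(C) ⊇ FOLLOW(D) = {a, d}; in A→C d f D, C is followed by d f D with FIRST {d}; in A→C S, C is followed by S with FIRST {a, d, e}. Thus FOLLOW(C) = {a, d, e}.
FOLLOW(S): in C→d S, the suffix after S is empty, so FOLLOW(S) ⊇ FOLLOW(C) = {a, d, e}; in A→C S, the suffix after S is empty, so FOLLOW(S) ⊇ FOLLOW(A) = {d}. Thus FOLLOW(S) = {$, a, d, e}.
FOLLOW(H): in S→H g, H is followed by g with FIRST {g}. Thus FOLLOW(H) = {g}.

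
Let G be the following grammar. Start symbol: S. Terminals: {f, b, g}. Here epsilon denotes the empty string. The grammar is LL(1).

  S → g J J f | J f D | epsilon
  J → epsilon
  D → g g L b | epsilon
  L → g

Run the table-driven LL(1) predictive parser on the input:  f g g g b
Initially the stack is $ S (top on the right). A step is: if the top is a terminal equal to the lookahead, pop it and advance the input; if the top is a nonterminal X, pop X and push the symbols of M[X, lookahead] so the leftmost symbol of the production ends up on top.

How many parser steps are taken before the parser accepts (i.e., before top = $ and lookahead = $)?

step 1: stack=$ S  input=f g g g b $  — expand S → J f D
step 2: stack=$ D f J  input=f g g g b $  — expand J → epsilon
step 3: stack=$ D f  input=f g g g b $  — match f
step 4: stack=$ D  input=g g g b $  — expand D → g g L b
step 5: stack=$ b L g g  input=g g g b $  — match g
step 6: stack=$ b L g  input=g g b $  — match g
step 7: stack=$ b L  input=g b $  — expand L → g
step 8: stack=$ b g  input=g b $  — match g
step 9: stack=$ b  input=b $  — match b
Accept reached after 9 steps.

9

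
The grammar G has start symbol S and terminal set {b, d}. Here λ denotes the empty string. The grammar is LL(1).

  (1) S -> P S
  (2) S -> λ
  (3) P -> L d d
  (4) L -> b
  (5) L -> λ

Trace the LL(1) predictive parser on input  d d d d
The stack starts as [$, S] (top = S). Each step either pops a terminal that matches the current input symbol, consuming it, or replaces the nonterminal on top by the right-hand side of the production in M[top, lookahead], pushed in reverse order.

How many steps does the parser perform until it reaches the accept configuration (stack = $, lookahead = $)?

11

      Stack      Input      Action
   1  $ S        d d d d $  expand S -> P S
   2  $ S P      d d d d $  expand P -> L d d
   3  $ S d d L  d d d d $  expand L -> λ
   4  $ S d d    d d d d $  match d
   5  $ S d      d d d $    match d
   6  $ S        d d $      expand S -> P S
   7  $ S P      d d $      expand P -> L d d
   8  $ S d d L  d d $      expand L -> λ
   9  $ S d d    d d $      match d
  10  $ S d      d $        match d
  11  $ S        $          expand S -> λ
Accept reached after 11 steps.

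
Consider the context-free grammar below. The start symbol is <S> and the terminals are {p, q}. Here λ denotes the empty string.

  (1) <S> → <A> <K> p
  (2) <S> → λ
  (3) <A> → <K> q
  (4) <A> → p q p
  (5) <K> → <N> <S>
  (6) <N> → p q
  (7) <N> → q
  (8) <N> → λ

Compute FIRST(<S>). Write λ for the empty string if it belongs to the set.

{λ, p, q}

FIRST(<N>) = {λ, p, q}
FIRST(<S>) = {λ, p, q}  (via <A> <K> p)
FIRST(<K>) = {λ, p, q}  (via <N> <S>)
FIRST(<A>) = {p, q}  (via <K> q)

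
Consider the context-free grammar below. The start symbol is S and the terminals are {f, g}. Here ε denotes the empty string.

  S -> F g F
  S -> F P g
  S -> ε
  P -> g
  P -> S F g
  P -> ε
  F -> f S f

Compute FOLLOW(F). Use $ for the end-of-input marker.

FIRST(F) = {f}
FIRST(S) = {ε, f}  (via F g F, F P g)
FIRST(P) = {ε, f, g}  (via S F g)
FOLLOW(S) includes $ since S is the start symbol.
FOLLOW(S): in P->S F g, S is followed by F g with FIRST {f}; in F->f S f, S is followed by f with FIRST {f}. Thus FOLLOW(S) = {$, f}.
FOLLOW(P): in S->F P g, P is followed by g with FIRST {g}. Thus FOLLOW(P) = {g}.
FOLLOW(F): in S->F g F (occurrence 1), F is followed by g F with FIRST {g}; in S->F g F (occurrence 2), the suffix after F is empty, so FOLLOW(F) ⊇ FOLLOW(S) = {$, f}; in S->F P g, F is followed by P g with FIRST {f, g}; in P->S F g, F is followed by g with FIRST {g}. Thus FOLLOW(F) = {$, f, g}.

{$, f, g}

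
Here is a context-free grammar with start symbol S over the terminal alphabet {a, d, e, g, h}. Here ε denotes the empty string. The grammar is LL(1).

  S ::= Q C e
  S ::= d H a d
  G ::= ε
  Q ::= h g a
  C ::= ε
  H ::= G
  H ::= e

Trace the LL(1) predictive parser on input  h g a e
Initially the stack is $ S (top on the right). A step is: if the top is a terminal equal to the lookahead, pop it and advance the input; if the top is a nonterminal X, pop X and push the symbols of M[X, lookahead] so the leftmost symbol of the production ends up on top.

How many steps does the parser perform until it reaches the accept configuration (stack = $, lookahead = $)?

step 1: stack=$ S  input=h g a e $  — expand S ::= Q C e
step 2: stack=$ e C Q  input=h g a e $  — expand Q ::= h g a
step 3: stack=$ e C a g h  input=h g a e $  — match h
step 4: stack=$ e C a g  input=g a e $  — match g
step 5: stack=$ e C a  input=a e $  — match a
step 6: stack=$ e C  input=e $  — expand C ::= ε
step 7: stack=$ e  input=e $  — match e
Accept reached after 7 steps.

7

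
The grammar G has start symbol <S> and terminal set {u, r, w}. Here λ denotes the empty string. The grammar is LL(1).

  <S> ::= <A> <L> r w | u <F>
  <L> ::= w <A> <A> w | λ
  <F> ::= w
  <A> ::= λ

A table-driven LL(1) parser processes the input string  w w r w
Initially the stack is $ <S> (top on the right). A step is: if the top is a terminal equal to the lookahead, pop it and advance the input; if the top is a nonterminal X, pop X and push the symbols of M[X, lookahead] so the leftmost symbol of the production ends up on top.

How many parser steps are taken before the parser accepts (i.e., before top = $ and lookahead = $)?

9

     Stack              Input      Action
  1  $ <S>              w w r w $  expand <S> ::= <A> <L> r w
  2  $ w r <L> <A>      w w r w $  expand <A> ::= λ
  3  $ w r <L>          w w r w $  expand <L> ::= w <A> <A> w
  4  $ w r w <A> <A> w  w w r w $  match w
  5  $ w r w <A> <A>    w r w $    expand <A> ::= λ
  6  $ w r w <A>        w r w $    expand <A> ::= λ
  7  $ w r w            w r w $    match w
  8  $ w r              r w $      match r
  9  $ w                w $        match w
Accept reached after 9 steps.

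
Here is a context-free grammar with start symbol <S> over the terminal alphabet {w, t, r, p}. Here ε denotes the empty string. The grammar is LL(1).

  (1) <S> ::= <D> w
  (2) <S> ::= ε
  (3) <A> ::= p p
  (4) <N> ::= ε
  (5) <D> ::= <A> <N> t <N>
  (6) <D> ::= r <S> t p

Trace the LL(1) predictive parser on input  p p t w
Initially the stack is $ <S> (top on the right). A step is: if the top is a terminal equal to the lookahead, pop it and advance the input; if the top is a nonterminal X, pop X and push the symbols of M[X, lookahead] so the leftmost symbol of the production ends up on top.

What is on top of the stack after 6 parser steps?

t

step 1: stack=$ <S>  input=p p t w $  — expand <S> ::= <D> w
step 2: stack=$ w <D>  input=p p t w $  — expand <D> ::= <A> <N> t <N>
step 3: stack=$ w <N> t <N> <A>  input=p p t w $  — expand <A> ::= p p
step 4: stack=$ w <N> t <N> p p  input=p p t w $  — match p
step 5: stack=$ w <N> t <N> p  input=p t w $  — match p
step 6: stack=$ w <N> t <N>  input=t w $  — expand <N> ::= ε
Stack after step 6: $ w <N> t (top = t).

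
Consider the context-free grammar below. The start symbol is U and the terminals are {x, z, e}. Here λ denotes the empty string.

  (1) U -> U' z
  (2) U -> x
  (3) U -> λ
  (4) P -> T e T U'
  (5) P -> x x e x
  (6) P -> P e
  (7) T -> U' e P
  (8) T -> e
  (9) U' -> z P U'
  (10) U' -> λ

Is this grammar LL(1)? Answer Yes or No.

FIRST(U) = {λ, x, z}
FIRST(P) = {e, x, z}
FIRST(T) = {e, z}
FIRST(U') = {λ, z}
FOLLOW(U) = {$}
FOLLOW(P) = {e, z}
FOLLOW(T) = {e, z}
FOLLOW(U') = {e, z}
Cell M[P, e] receives both P -> T e T U' and P -> P e — the grammar is not LL(1).

No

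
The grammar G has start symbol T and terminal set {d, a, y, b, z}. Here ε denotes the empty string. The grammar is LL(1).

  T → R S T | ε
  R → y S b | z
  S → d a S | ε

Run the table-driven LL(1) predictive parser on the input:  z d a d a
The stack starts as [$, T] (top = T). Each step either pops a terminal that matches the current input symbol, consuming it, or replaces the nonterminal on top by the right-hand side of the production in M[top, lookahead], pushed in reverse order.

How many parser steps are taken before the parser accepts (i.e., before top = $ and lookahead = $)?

      Stack      Input        Action
   1  $ T        z d a d a $  expand T → R S T
   2  $ T S R    z d a d a $  expand R → z
   3  $ T S z    z d a d a $  match z
   4  $ T S      d a d a $    expand S → d a S
   5  $ T S a d  d a d a $    match d
   6  $ T S a    a d a $      match a
   7  $ T S      d a $        expand S → d a S
   8  $ T S a d  d a $        match d
   9  $ T S a    a $          match a
  10  $ T S      $            expand S → ε
  11  $ T        $            expand T → ε
Accept reached after 11 steps.

11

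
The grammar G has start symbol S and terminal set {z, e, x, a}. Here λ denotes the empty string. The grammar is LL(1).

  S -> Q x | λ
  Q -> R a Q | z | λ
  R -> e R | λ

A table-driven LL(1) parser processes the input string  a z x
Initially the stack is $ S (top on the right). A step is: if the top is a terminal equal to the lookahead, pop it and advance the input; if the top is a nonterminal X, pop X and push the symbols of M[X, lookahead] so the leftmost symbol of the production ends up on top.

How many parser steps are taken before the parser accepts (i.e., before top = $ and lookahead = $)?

     Stack      Input    Action
  1  $ S        a z x $  expand S -> Q x
  2  $ x Q      a z x $  expand Q -> R a Q
  3  $ x Q a R  a z x $  expand R -> λ
  4  $ x Q a    a z x $  match a
  5  $ x Q      z x $    expand Q -> z
  6  $ x z      z x $    match z
  7  $ x        x $      match x
Accept reached after 7 steps.

7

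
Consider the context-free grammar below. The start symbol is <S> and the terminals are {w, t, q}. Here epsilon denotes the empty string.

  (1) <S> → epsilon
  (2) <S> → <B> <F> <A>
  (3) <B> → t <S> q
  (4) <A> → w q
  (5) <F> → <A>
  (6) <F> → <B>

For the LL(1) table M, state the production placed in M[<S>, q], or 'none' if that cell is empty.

FIRST(<B>) = {t}
FIRST(<A>) = {w}
FIRST(<S>) = {epsilon, t}  (via <B> <F> <A>)
FIRST(<F>) = {t, w}  (via <A>, <B>)
FOLLOW(<S>) includes $ since <S> is the start symbol.
FOLLOW(<S>): in <B>→t <S> q, <S> is followed by q with FIRST {q}. Thus FOLLOW(<S>) = {$, q}.
For <S> → epsilon: FIRST(epsilon) = {epsilon}, so it goes in M[<S>, t] for t ∈ {}; since epsilon ∈ FIRST, also for every t ∈ FOLLOW(<S>) = {$, q}.
For <S> → <B> <F> <A>: FIRST(<B> <F> <A>) = {t}, so it goes in M[<S>, t] for t ∈ {t}.

<S> → epsilon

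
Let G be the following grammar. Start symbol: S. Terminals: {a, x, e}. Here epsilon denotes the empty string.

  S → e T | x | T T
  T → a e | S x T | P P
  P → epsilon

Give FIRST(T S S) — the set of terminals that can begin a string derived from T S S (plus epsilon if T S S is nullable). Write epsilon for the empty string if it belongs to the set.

{epsilon, a, e, x}

FIRST(P): from P→epsilon we get {epsilon}. So FIRST(P) = {epsilon}.
FIRST(S): from S→e T we get {e}; from S→x we get {x}; from S→T T we get {epsilon, a, e, x}. So FIRST(S) = {epsilon, a, e, x}.
FIRST(T): from T→a e we get {a}; from T→S x T we get {a, e, x}; from T→P P we get {epsilon}. So FIRST(T) = {epsilon, a, e, x}.
FIRST(T S S): take FIRST of each symbol in turn, carrying on past any symbol whose FIRST contains epsilon; result {epsilon, a, e, x}.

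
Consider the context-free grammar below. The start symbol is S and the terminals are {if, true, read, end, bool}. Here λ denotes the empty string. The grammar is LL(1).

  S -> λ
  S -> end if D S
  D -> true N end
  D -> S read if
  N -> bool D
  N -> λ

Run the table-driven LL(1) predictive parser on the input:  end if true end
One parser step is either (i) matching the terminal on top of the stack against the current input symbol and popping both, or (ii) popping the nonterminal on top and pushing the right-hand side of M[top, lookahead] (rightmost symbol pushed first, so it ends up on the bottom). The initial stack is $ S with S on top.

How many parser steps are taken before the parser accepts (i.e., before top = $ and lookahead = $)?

8

step 1: stack=$ S  input=end if true end $  — expand S -> end if D S
step 2: stack=$ S D if end  input=end if true end $  — match end
step 3: stack=$ S D if  input=if true end $  — match if
step 4: stack=$ S D  input=true end $  — expand D -> true N end
step 5: stack=$ S end N true  input=true end $  — match true
step 6: stack=$ S end N  input=end $  — expand N -> λ
step 7: stack=$ S end  input=end $  — match end
step 8: stack=$ S  input=$  — expand S -> λ
Accept reached after 8 steps.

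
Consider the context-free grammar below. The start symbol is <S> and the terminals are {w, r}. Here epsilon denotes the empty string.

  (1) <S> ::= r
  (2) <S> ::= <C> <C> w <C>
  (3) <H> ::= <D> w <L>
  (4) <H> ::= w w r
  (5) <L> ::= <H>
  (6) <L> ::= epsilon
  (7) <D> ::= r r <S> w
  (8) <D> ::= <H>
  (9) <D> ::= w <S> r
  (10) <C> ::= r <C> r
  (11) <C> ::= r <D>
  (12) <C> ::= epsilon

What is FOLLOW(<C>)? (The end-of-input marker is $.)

{$, r, w}

FIRST(<C>) = {epsilon, r}
FIRST(<S>) = {r, w}  (via <C> <C> w <C>)
FIRST(<H>) = {r, w}  (via <D> w <L>)
FIRST(<L>) = {epsilon, r, w}  (via <H>)
FIRST(<D>) = {r, w}  (via <H>)
FOLLOW(<S>) includes $ since <S> is the start symbol.
FOLLOW(<S>): in <D>::=r r <S> w, <S> is followed by w with FIRST {w}; in <D>::=w <S> r, <S> is followed by r with FIRST {r}. Thus FOLLOW(<S>) = {$, r, w}.
FOLLOW(<C>): in <S>::=<C> <C> w <C> (occurrence 1), <C> is followed by <C> w <C> with FIRST {r, w}; in <S>::=<C> <C> w <C> (occurrence 2), <C> is followed by w <C> with FIRST {w}; in <S>::=<C> <C> w <C> (occurrence 3), the suffix after <C> is empty, so FOLLOW(<C>) ⊇ FOLLOW(<S>) = {$, r, w}; in <C>::=r <C> r, <C> is followed by r with FIRST {r}. Thus FOLLOW(<C>) = {$, r, w}.
FOLLOW(<D>): in <H>::=<D> w <L>, <D> is followed by w <L> with FIRST {w}; in <C>::=r <D>, the suffix after <D> is empty, so FOLLOW(<D>) ⊇ FOLLOW(<C>) = {$, r, w}. Thus FOLLOW(<D>) = {$, r, w}.
FOLLOW(<H>): in <L>::=<H>, the suffix after <H> is empty, so FOLLOW(<H>) ⊇ FOLLOW(<L>) = {$, r, w}; in <D>::=<H>, the suffix after <H> is empty, so FOLLOW(<H>) ⊇ FOLLOW(<D>) = {$, r, w}. Thus FOLLOW(<H>) = {$, r, w}.
FOLLOW(<L>): in <H>::=<D> w <L>, the suffix after <L> is empty, so FOLLOW(<L>) ⊇ FOLLOW(<H>) = {$, r, w}. Thus FOLLOW(<L>) = {$, r, w}.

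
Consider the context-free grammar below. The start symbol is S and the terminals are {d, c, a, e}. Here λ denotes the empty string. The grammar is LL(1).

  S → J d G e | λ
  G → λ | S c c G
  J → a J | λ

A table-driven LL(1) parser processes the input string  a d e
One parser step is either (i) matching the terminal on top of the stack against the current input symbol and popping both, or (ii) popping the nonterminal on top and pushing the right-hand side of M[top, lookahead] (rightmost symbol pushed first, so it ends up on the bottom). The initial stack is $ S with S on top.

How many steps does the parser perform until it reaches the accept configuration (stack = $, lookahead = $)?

     Stack        Input    Action
  1  $ S          a d e $  expand S → J d G e
  2  $ e G d J    a d e $  expand J → a J
  3  $ e G d J a  a d e $  match a
  4  $ e G d J    d e $    expand J → λ
  5  $ e G d      d e $    match d
  6  $ e G        e $      expand G → λ
  7  $ e          e $      match e
Accept reached after 7 steps.

7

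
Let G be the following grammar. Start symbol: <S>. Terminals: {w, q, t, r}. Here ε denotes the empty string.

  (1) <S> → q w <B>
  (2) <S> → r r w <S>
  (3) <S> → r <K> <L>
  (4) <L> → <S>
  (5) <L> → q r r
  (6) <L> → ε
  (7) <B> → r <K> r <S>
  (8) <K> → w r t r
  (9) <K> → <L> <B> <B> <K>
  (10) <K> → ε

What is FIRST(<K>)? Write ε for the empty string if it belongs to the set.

FIRST(<S>): from <S>→q w <B> we get {q}; from <S>→r r w <S> we get {r}; from <S>→r <K> <L> we get {r}. So FIRST(<S>) = {q, r}.
FIRST(<B>): from <B>→r <K> r <S> we get {r}. So FIRST(<B>) = {r}.
FIRST(<L>): from <L>→<S> we get {q, r}; from <L>→q r r we get {q}; from <L>→ε we get {ε}. So FIRST(<L>) = {ε, q, r}.
FIRST(<K>): from <K>→w r t r we get {w}; from <K>→<L> <B> <B> <K> we get {q, r}; from <K>→ε we get {ε}. So FIRST(<K>) = {ε, q, r, w}.

{ε, q, r, w}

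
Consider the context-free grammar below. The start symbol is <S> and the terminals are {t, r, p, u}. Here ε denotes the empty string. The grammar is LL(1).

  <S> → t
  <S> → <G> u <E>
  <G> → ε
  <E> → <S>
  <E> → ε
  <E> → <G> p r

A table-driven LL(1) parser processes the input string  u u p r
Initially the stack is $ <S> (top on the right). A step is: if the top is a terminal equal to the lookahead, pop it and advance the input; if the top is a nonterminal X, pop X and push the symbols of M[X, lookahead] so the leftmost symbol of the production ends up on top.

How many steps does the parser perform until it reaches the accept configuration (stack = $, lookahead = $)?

      Stack        Input      Action
   1  $ <S>        u u p r $  expand <S> → <G> u <E>
   2  $ <E> u <G>  u u p r $  expand <G> → ε
   3  $ <E> u      u u p r $  match u
   4  $ <E>        u p r $    expand <E> → <S>
   5  $ <S>        u p r $    expand <S> → <G> u <E>
   6  $ <E> u <G>  u p r $    expand <G> → ε
   7  $ <E> u      u p r $    match u
   8  $ <E>        p r $      expand <E> → <G> p r
   9  $ r p <G>    p r $      expand <G> → ε
  10  $ r p        p r $      match p
  11  $ r          r $        match r
Accept reached after 11 steps.

11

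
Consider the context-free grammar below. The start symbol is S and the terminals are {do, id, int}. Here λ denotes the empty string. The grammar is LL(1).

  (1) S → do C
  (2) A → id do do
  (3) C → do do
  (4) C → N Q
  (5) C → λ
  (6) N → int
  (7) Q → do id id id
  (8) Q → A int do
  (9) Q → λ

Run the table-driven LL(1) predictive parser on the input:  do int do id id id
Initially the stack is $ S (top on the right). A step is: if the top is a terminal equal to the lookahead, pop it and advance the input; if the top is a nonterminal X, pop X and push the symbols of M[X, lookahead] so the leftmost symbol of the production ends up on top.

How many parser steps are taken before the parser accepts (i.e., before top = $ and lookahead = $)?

      Stack          Input                 Action
   1  $ S            do int do id id id $  expand S → do C
   2  $ C do         do int do id id id $  match do
   3  $ C            int do id id id $     expand C → N Q
   4  $ Q N          int do id id id $     expand N → int
   5  $ Q int        int do id id id $     match int
   6  $ Q            do id id id $         expand Q → do id id id
   7  $ id id id do  do id id id $         match do
   8  $ id id id     id id id $            match id
   9  $ id id        id id $               match id
  10  $ id           id $                  match id
Accept reached after 10 steps.

10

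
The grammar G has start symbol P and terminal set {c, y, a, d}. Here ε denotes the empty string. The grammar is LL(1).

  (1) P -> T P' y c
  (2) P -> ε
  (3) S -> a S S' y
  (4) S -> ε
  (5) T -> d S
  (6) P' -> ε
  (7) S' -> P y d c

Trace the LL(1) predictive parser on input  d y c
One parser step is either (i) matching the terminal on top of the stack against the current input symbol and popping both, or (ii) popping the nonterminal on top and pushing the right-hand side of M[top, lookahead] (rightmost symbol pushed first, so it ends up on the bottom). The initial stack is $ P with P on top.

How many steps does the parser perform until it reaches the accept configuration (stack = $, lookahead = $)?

step 1: stack=$ P  input=d y c $  — expand P -> T P' y c
step 2: stack=$ c y P' T  input=d y c $  — expand T -> d S
step 3: stack=$ c y P' S d  input=d y c $  — match d
step 4: stack=$ c y P' S  input=y c $  — expand S -> ε
step 5: stack=$ c y P'  input=y c $  — expand P' -> ε
step 6: stack=$ c y  input=y c $  — match y
step 7: stack=$ c  input=c $  — match c
Accept reached after 7 steps.

7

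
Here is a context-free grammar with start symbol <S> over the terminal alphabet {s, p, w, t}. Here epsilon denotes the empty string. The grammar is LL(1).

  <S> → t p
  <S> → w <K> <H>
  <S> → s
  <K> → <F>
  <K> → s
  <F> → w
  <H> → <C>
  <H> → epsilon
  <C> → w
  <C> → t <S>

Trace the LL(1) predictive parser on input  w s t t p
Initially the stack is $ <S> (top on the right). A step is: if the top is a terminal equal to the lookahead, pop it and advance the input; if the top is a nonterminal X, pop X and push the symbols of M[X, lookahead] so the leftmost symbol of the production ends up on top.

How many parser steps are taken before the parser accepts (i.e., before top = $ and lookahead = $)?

10

      Stack        Input        Action
   1  $ <S>        w s t t p $  expand <S> → w <K> <H>
   2  $ <H> <K> w  w s t t p $  match w
   3  $ <H> <K>    s t t p $    expand <K> → s
   4  $ <H> s      s t t p $    match s
   5  $ <H>        t t p $      expand <H> → <C>
   6  $ <C>        t t p $      expand <C> → t <S>
   7  $ <S> t      t t p $      match t
   8  $ <S>        t p $        expand <S> → t p
   9  $ p t        t p $        match t
  10  $ p          p $          match p
Accept reached after 10 steps.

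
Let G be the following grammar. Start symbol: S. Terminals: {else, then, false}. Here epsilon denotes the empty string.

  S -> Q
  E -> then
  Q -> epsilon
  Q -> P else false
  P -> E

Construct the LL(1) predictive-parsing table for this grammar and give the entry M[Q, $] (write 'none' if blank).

Q -> epsilon

FIRST(E): from E->then we get {then}. So FIRST(E) = {then}.
FIRST(P): from P->E we get {then}. So FIRST(P) = {then}.
FIRST(Q): from Q->epsilon we get {epsilon}; from Q->P else false we get {then}. So FIRST(Q) = {epsilon, then}.
FIRST(S): from S->Q we get {epsilon, then}. So FIRST(S) = {epsilon, then}.
FOLLOW(S) includes $ since S is the start symbol.
FOLLOW(S): S appears on no right-hand side. Thus FOLLOW(S) = {$}.
FOLLOW(Q): in S->Q, the suffix after Q is empty, so FOLLOW(Q) ⊇ FOLLOW(S) = {$}. Thus FOLLOW(Q) = {$}.
For Q -> epsilon: FIRST(epsilon) = {epsilon}, so it goes in M[Q, t] for t ∈ {}; since epsilon ∈ FIRST, also for every t ∈ FOLLOW(Q) = {$}.
For Q -> P else false: FIRST(P else false) = {then}, so it goes in M[Q, t] for t ∈ {then}.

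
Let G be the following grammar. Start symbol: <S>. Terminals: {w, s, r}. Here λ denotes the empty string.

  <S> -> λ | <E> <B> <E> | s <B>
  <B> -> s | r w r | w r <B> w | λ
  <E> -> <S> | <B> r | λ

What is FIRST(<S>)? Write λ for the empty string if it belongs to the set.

FIRST(<B>): from <B>->s we get {s}; from <B>->r w r we get {r}; from <B>->w r <B> w we get {w}; from <B>->λ we get {λ}. So FIRST(<B>) = {λ, r, s, w}.
FIRST(<S>): from <S>->λ we get {λ}; from <S>-><E> <B> <E> we get {λ, r, s, w}; from <S>->s <B> we get {s}. So FIRST(<S>) = {λ, r, s, w}.
FIRST(<E>): from <E>-><S> we get {λ, r, s, w}; from <E>-><B> r we get {r, s, w}; from <E>->λ we get {λ}. So FIRST(<E>) = {λ, r, s, w}.

{λ, r, s, w}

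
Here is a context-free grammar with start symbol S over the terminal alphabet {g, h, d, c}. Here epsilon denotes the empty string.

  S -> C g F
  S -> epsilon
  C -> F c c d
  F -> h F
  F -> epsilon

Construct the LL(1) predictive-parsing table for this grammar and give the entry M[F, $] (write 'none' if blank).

F -> epsilon

FIRST(F): from F->h F we get {h}; from F->epsilon we get {epsilon}. So FIRST(F) = {epsilon, h}.
FIRST(C): from C->F c c d we get {c, h}. So FIRST(C) = {c, h}.
FIRST(S): from S->C g F we get {c, h}; from S->epsilon we get {epsilon}. So FIRST(S) = {epsilon, c, h}.
FOLLOW(S) includes $ since S is the start symbol.
FOLLOW(S): S appears on no right-hand side. Thus FOLLOW(S) = {$}.
FOLLOW(F): in S->C g F, the suffix after F is empty, so FOLLOW(F) ⊇ FOLLOW(S) = {$}; in C->F c c d, F is followed by c c d with FIRST {c}; in F->h F, the suffix after F is empty (adds nothing new). Thus FOLLOW(F) = {$, c}.
For F -> h F: FIRST(h F) = {h}, so it goes in M[F, t] for t ∈ {h}.
For F -> epsilon: FIRST(epsilon) = {epsilon}, so it goes in M[F, t] for t ∈ {}; since epsilon ∈ FIRST, also for every t ∈ FOLLOW(F) = {$, c}.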